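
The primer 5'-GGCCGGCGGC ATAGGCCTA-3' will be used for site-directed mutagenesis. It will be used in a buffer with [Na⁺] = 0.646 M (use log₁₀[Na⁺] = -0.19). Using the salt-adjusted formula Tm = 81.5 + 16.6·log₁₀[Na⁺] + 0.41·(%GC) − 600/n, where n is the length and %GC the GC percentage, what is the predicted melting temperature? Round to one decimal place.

Length n = 19. Counting bases: C=6, A=3, T=2, G=8
G+C = 14, so %GC = 14/19 × 100 = 73.684%
Salt term: 16.6 × (-0.19) = -3.154
GC term: 0.41 × 73.684 = 30.21; length term: −600/19 = −31.579
Tm = 81.5 + (-3.154) + 30.21 − 31.579 = 76.977 → 77.0°C

77.0°C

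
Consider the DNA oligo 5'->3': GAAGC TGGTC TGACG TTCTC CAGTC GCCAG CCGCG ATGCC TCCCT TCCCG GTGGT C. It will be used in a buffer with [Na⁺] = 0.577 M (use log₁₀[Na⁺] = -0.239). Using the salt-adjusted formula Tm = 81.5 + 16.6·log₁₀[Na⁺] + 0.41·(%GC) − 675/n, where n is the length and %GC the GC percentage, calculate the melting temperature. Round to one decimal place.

Length n = 56. Scanning the sequence gives T=13, A=6, G=16, C=21.
G+C = 37, so %GC = 37/56 × 100 = 66.071%
Salt term: 16.6 × (-0.239) = -3.967
GC term: 0.41 × 66.071 = 27.089; length term: −675/56 = −12.054
Tm = 81.5 + (-3.967) + 27.089 − 12.054 = 92.568 → 92.6°C

92.6°C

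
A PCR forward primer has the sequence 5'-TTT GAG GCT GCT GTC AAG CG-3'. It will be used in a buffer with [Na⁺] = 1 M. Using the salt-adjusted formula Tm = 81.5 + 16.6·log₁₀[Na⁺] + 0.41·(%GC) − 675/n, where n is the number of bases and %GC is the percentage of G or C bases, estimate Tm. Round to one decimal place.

Length n = 20. Scanning the sequence gives A=3, G=7, T=6, C=4.
G+C = 11, so %GC = 11/20 × 100 = 55%
Salt term: 16.6 × (0) = 0
GC term: 0.41 × 55 = 22.55; length term: −675/20 = −33.75
Tm = 81.5 + (0) + 22.55 − 33.75 = 70.3 → 70.3°C

70.3°C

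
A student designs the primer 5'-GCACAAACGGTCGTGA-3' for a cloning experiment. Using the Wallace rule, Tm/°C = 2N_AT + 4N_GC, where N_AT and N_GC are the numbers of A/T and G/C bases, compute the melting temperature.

50°C

Counting bases: A=5, C=4, G=5, T=2
AT pairs contribute 7, GC pairs contribute 9.
Tm = 4·9 + 2·7 = 36 + 14 = 50°C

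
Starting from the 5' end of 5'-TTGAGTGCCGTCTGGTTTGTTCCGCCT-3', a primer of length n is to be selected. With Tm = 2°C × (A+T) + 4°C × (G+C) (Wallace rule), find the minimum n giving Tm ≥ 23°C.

First 7 bases: TTGAGTG → Tm = 20°C (< 23°C)
First 8 bases: TTGAGTGC → Tm = 24°C (≥ 23°C)
Since every base adds ≥2°C, Tm only increases with n, so the threshold is first crossed at n = 8.

n = 8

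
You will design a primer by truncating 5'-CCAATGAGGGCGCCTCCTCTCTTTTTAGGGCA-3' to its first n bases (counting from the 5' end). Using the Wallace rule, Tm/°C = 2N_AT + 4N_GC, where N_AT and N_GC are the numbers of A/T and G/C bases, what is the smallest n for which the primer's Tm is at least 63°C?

n = 19

First 18 bases: CCAATGAGGGCGCCTCCT → Tm = 60°C (< 63°C)
First 19 bases: CCAATGAGGGCGCCTCCTC → Tm = 64°C (≥ 63°C)
Each additional base adds 2°C (A/T) or 4°C (G/C), so Tm is non-decreasing in n; n = 19 is the first length to reach 63°C.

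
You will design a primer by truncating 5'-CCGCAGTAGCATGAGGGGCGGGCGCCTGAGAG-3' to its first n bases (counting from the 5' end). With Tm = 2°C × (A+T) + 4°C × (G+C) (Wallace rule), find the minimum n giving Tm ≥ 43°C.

n = 14

First 13 bases: CCGCAGTAGCATG → Tm = 42°C (< 43°C)
First 14 bases: CCGCAGTAGCATGA → Tm = 44°C (≥ 43°C)
Each additional base adds 2°C (A/T) or 4°C (G/C), so Tm is non-decreasing in n; n = 14 is the first length to reach 43°C.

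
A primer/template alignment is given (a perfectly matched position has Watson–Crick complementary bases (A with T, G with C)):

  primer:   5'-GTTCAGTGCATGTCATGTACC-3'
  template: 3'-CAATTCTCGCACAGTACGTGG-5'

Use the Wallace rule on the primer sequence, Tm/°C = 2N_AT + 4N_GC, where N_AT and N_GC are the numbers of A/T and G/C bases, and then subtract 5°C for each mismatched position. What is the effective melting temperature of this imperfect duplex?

Primer base counts: A=4, T=7, G=5, C=5 → A+T=11, G+C=10
Perfect-match Tm = 2(11) + 4(10) = 22 + 40 = 62°C
Mismatches (positions where the bases are not complementary): 4 (at positions 4, 7, 10, 18)
Effective Tm = 62 − 4×5 = 62 − 20 = 42°C

42°C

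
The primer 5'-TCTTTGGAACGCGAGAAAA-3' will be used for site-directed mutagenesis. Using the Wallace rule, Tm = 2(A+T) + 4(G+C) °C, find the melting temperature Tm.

A=7, C=3, G=5, T=4
A+T = 11, G+C = 8
Tm = 2×11 + 4×8 = 54°C

54°C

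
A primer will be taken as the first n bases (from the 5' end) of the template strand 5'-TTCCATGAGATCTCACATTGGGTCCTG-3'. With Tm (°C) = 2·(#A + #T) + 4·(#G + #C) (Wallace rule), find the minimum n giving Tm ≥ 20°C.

First 6 bases: TTCCAT → Tm = 16°C (< 20°C)
First 7 bases: TTCCATG → Tm = 20°C (≥ 20°C)
Since every base adds ≥2°C, Tm only increases with n, so the threshold is first crossed at n = 7.

n = 7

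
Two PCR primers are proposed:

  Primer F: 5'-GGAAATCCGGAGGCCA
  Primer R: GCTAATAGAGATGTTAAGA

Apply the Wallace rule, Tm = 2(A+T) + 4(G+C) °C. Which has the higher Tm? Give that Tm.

Primer F: A+T=6, G+C=10 → Tm = 2(6)+4(10) = 52°C
Primer R: A+T=13, G+C=6 → Tm = 2(13)+4(6) = 50°C
52°C vs 50°C → primer F is higher.

Primer F, 52°C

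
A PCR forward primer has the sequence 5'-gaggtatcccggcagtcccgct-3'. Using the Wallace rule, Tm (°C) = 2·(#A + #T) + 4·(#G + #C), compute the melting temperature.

74°C

Counting bases: A=3, G=7, C=8, T=4
So N_AT = 7 and N_GC = 15.
Tm = 4·15 + 2·7 = 60 + 14 = 74°C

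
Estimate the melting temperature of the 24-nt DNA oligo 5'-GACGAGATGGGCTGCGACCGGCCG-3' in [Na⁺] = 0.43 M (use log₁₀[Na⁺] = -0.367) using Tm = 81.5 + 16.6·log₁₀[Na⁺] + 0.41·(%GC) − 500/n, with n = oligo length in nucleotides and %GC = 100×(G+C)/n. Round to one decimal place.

85.3°C

Length n = 24. Counting bases: C=7, G=11, A=4, T=2
G+C = 18, so %GC = 18/24 × 100 = 75%
Salt term: 16.6 × (-0.367) = -6.092
GC term: 0.41 × 75 = 30.75; length term: −500/24 = −20.833
Tm = 81.5 + (-6.092) + 30.75 − 20.833 = 85.325 → 85.3°C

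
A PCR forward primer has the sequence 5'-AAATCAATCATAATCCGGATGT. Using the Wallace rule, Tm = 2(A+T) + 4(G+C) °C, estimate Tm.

Scanning the sequence gives A=9, C=4, T=6, G=3.
So N_AT = 15 and N_GC = 7.
Tm = 2×15 + 4×7 = 58°C

58°C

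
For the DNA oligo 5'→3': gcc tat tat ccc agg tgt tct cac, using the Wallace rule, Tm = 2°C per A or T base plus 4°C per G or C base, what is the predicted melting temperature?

72°C

A=4, C=8, G=4, T=8
So N_AT = 12 and N_GC = 12.
Tm = 2×12 + 4×12 = 72°C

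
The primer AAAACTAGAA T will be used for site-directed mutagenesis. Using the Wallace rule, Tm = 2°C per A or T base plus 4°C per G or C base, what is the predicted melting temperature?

26°C

Scanning the sequence gives G=1, A=7, C=1, T=2.
So N_AT = 9 and N_GC = 2.
Tm = 2×9 + 4×2 = 26°C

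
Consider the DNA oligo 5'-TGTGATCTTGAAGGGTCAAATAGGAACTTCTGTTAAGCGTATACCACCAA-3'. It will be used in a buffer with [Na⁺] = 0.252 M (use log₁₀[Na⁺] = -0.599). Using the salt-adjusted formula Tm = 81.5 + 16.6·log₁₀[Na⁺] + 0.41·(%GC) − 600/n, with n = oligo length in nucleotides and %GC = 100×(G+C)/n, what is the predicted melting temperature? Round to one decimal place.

76.0°C

Length n = 50. Base counts: A=16, C=9, G=11, T=14
G+C = 20, so %GC = 20/50 × 100 = 40%
Salt term: 16.6 × (-0.599) = -9.943
GC term: 0.41 × 40 = 16.4; length term: −600/50 = −12
Tm = 81.5 + (-9.943) + 16.4 − 12 = 75.957 → 76.0°C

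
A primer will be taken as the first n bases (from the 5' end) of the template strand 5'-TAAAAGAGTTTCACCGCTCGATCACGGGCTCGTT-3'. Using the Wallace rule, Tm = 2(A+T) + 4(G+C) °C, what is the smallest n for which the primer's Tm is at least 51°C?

First 18 bases: TAAAAGAGTTTCACCGCT → Tm = 50°C (< 51°C)
First 19 bases: TAAAAGAGTTTCACCGCTC → Tm = 54°C (≥ 51°C)
Since every base adds ≥2°C, Tm only increases with n, so the threshold is first crossed at n = 19.

n = 19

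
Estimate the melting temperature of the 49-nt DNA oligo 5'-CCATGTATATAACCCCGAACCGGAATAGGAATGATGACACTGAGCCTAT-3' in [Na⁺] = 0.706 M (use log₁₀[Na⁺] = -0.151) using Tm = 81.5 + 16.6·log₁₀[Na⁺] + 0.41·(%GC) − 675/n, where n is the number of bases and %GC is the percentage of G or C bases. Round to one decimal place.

Length n = 49. Counting bases: A=17, T=10, C=12, G=10
G+C = 22, so %GC = 22/49 × 100 = 44.898%
Salt term: 16.6 × (-0.151) = -2.507
GC term: 0.41 × 44.898 = 18.408; length term: −675/49 = −13.776
Tm = 81.5 + (-2.507) + 18.408 − 13.776 = 83.625 → 83.6°C

83.6°C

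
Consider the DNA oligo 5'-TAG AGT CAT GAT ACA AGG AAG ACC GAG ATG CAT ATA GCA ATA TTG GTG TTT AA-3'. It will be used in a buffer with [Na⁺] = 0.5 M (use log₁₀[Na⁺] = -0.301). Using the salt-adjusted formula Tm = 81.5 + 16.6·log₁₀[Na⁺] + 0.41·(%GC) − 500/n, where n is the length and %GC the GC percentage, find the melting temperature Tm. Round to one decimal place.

81.8°C

Length n = 53. Base counts: G=13, C=6, A=20, T=14
G+C = 19, so %GC = 19/53 × 100 = 35.849%
Salt term: 16.6 × (-0.301) = -4.997
GC term: 0.41 × 35.849 = 14.698; length term: −500/53 = −9.434
Tm = 81.5 + (-4.997) + 14.698 − 9.434 = 81.767 → 81.8°C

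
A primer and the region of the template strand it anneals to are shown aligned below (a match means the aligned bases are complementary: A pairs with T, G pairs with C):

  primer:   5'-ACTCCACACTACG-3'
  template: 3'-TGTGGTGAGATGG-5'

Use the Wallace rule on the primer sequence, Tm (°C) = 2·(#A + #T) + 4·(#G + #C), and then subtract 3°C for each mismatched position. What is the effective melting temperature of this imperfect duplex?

31°C

Primer base counts: A=4, T=2, G=1, C=6 → A+T=6, G+C=7
Perfect-match Tm = 2(6) + 4(7) = 12 + 28 = 40°C
Mismatches (positions where the bases are not complementary): 3 (at positions 3, 8, 13)
Effective Tm = 40 − 3×3 = 40 − 9 = 31°C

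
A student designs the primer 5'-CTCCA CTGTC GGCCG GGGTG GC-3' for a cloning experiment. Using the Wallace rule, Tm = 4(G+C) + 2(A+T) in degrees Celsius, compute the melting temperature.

C=8, A=1, T=4, G=9
AT pairs contribute 5, GC pairs contribute 17.
Tm = 2×5 + 4×17 = 78°C

78°C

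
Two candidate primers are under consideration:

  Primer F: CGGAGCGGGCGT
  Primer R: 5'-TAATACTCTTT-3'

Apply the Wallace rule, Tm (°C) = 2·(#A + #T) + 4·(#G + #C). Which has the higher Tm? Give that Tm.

Primer F: A+T=2, G+C=10 → Tm = 2(2)+4(10) = 44°C
Primer R: A+T=9, G+C=2 → Tm = 2(9)+4(2) = 26°C
44°C vs 26°C → primer F is higher.

Primer F, 44°C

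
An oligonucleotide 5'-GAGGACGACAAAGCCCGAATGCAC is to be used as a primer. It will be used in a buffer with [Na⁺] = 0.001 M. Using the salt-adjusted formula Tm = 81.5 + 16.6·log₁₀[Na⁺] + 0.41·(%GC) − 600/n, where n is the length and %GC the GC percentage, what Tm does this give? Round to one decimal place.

Length n = 24. Counting bases: A=9, C=7, G=7, T=1
G+C = 14, so %GC = 14/24 × 100 = 58.333%
Salt term: 16.6 × (-3) = -49.8
GC term: 0.41 × 58.333 = 23.917; length term: −600/24 = −25
Tm = 81.5 + (-49.8) + 23.917 − 25 = 30.617 → 30.6°C

30.6°C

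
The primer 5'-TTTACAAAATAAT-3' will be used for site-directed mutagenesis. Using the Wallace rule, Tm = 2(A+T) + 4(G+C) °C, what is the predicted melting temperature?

28°C

Counting bases: A=7, T=5, G=0, C=1
So N_AT = 12 and N_GC = 1.
Tm = 2(12) + 4(1) = 24 + 4 = 28°C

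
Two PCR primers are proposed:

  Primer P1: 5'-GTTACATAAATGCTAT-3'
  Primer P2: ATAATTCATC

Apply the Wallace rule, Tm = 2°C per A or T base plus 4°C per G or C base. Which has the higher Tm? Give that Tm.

Primer P1: A+T=12, G+C=4 → Tm = 2(12)+4(4) = 40°C
Primer P2: A+T=8, G+C=2 → Tm = 2(8)+4(2) = 24°C
40°C vs 24°C → primer P1 is higher.

Primer P1, 40°C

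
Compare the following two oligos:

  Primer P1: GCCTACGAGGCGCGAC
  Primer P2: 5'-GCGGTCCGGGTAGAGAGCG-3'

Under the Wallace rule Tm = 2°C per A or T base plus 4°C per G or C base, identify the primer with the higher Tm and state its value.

Primer P2, 66°C

Primer P1: A+T=4, G+C=12 → Tm = 2(4)+4(12) = 56°C
Primer P2: A+T=5, G+C=14 → Tm = 2(5)+4(14) = 66°C
56°C vs 66°C → primer P2 is higher.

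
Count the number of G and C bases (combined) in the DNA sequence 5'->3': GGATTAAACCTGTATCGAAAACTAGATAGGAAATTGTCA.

13

Scanning the sequence gives C=5, A=16, T=10, G=8.
G+C = 8 + 5 = 13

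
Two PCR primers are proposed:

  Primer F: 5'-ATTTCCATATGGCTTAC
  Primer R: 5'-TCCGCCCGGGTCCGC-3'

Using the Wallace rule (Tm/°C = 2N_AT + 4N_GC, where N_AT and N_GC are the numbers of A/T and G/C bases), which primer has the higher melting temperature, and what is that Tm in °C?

Primer R, 56°C

Primer F: A+T=11, G+C=6 → Tm = 2(11)+4(6) = 46°C
Primer R: A+T=2, G+C=13 → Tm = 2(2)+4(13) = 56°C
46°C vs 56°C → primer R is higher.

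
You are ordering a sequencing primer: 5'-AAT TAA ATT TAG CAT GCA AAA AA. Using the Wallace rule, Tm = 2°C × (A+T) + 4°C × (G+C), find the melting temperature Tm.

Counting bases: G=2, C=2, T=6, A=13
AT pairs contribute 19, GC pairs contribute 4.
Tm = 2(19) + 4(4) = 38 + 16 = 54°C

54°C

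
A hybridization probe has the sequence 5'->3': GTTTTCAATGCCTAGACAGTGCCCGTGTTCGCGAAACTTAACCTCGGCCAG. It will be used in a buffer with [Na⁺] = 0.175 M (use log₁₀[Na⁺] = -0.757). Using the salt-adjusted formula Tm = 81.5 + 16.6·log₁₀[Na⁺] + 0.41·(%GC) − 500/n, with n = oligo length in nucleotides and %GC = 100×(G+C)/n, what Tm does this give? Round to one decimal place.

80.8°C

Length n = 51. Counting bases: A=11, G=12, T=13, C=15
G+C = 27, so %GC = 27/51 × 100 = 52.941%
Salt term: 16.6 × (-0.757) = -12.566
GC term: 0.41 × 52.941 = 21.706; length term: −500/51 = −9.804
Tm = 81.5 + (-12.566) + 21.706 − 9.804 = 80.836 → 80.8°C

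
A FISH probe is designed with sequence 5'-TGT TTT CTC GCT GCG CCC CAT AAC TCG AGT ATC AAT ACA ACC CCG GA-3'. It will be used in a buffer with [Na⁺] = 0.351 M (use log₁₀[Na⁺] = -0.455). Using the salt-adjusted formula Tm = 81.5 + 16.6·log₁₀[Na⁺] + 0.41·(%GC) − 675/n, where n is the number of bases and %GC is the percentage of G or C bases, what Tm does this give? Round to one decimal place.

80.5°C

Length n = 47. Scanning the sequence gives G=8, A=11, C=16, T=12.
G+C = 24, so %GC = 24/47 × 100 = 51.064%
Salt term: 16.6 × (-0.455) = -7.553
GC term: 0.41 × 51.064 = 20.936; length term: −675/47 = −14.362
Tm = 81.5 + (-7.553) + 20.936 − 14.362 = 80.521 → 80.5°C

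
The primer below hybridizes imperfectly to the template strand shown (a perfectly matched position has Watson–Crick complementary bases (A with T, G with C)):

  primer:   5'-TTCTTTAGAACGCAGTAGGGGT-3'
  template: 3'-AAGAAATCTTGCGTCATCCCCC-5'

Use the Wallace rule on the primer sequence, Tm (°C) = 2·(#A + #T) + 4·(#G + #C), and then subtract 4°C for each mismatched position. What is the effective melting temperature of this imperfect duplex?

60°C

Primer base counts: A=5, T=7, G=7, C=3 → A+T=12, G+C=10
Perfect-match Tm = 2(12) + 4(10) = 24 + 40 = 64°C
Mismatches (positions where the bases are not complementary): 1 (at position 22)
Effective Tm = 64 − 1×4 = 64 − 4 = 60°C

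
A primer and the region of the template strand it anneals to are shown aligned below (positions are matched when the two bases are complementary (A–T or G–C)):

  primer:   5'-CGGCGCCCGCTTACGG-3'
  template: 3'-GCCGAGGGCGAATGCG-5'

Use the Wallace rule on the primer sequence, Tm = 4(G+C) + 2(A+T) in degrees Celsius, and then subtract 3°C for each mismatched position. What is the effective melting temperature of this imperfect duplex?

Primer base counts: A=1, T=2, G=6, C=7 → A+T=3, G+C=13
Perfect-match Tm = 2(3) + 4(13) = 6 + 52 = 58°C
Mismatches (positions where the bases are not complementary): 2 (at positions 5, 16)
Effective Tm = 58 − 2×3 = 58 − 6 = 52°C

52°C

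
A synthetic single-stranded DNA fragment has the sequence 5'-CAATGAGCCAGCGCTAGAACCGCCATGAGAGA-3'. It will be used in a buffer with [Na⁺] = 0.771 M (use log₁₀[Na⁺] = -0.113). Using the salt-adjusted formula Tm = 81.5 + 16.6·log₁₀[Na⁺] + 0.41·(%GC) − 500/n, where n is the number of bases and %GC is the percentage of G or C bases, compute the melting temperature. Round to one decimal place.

Length n = 32. Scanning the sequence gives T=3, C=9, A=11, G=9.
G+C = 18, so %GC = 18/32 × 100 = 56.25%
Salt term: 16.6 × (-0.113) = -1.876
GC term: 0.41 × 56.25 = 23.062; length term: −500/32 = −15.625
Tm = 81.5 + (-1.876) + 23.062 − 15.625 = 87.061 → 87.1°C

87.1°C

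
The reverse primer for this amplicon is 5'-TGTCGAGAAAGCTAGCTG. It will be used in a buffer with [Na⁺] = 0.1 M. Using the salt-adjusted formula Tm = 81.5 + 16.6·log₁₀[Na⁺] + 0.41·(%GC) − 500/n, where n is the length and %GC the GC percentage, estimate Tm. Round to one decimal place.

57.6°C

Length n = 18. Scanning the sequence gives T=4, G=6, C=3, A=5.
G+C = 9, so %GC = 9/18 × 100 = 50%
Salt term: 16.6 × (-1) = -16.6
GC term: 0.41 × 50 = 20.5; length term: −500/18 = −27.778
Tm = 81.5 + (-16.6) + 20.5 − 27.778 = 57.622 → 57.6°C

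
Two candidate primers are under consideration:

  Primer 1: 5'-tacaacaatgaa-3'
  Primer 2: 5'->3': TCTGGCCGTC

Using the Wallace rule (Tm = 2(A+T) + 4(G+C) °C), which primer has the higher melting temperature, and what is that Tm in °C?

Primer 1: A+T=9, G+C=3 → Tm = 2(9)+4(3) = 30°C
Primer 2: A+T=3, G+C=7 → Tm = 2(3)+4(7) = 34°C
30°C vs 34°C → primer 2 is higher.

Primer 2, 34°C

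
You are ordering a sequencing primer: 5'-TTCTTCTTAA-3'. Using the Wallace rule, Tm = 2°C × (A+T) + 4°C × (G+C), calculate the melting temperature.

Counting bases: T=6, G=0, A=2, C=2
AT pairs contribute 8, GC pairs contribute 2.
Tm = 2×8 + 4×2 = 24°C

24°C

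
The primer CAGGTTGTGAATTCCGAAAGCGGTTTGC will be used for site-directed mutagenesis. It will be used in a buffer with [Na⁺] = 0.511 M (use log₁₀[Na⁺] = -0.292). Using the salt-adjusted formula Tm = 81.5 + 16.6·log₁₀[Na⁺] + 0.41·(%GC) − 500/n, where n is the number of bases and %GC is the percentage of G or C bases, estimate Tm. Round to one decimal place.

79.3°C

Length n = 28. A=6, C=5, T=8, G=9
G+C = 14, so %GC = 14/28 × 100 = 50%
Salt term: 16.6 × (-0.292) = -4.847
GC term: 0.41 × 50 = 20.5; length term: −500/28 = −17.857
Tm = 81.5 + (-4.847) + 20.5 − 17.857 = 79.296 → 79.3°C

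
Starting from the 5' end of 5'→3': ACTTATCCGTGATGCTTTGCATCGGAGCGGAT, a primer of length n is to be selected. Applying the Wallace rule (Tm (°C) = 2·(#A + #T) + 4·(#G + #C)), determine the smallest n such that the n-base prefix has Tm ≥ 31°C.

First 10 bases: ACTTATCCGT → Tm = 28°C (< 31°C)
First 11 bases: ACTTATCCGTG → Tm = 32°C (≥ 31°C)
Each additional base adds 2°C (A/T) or 4°C (G/C), so Tm is non-decreasing in n; n = 11 is the first length to reach 31°C.

n = 11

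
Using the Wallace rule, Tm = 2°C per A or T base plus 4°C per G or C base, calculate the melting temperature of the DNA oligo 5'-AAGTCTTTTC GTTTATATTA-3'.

48°C

Scanning the sequence gives G=2, C=2, T=11, A=5.
A+T = 16, G+C = 4
Tm = 2×16 + 4×4 = 48°C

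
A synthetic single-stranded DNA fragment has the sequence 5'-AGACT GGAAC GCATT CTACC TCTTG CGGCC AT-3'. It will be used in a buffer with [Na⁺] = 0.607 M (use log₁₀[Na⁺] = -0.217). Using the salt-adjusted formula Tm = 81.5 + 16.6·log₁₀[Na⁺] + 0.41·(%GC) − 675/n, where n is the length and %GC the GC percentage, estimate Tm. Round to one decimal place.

78.6°C

Length n = 32. Scanning the sequence gives T=8, A=7, G=7, C=10.
G+C = 17, so %GC = 17/32 × 100 = 53.125%
Salt term: 16.6 × (-0.217) = -3.602
GC term: 0.41 × 53.125 = 21.781; length term: −675/32 = −21.094
Tm = 81.5 + (-3.602) + 21.781 − 21.094 = 78.585 → 78.6°C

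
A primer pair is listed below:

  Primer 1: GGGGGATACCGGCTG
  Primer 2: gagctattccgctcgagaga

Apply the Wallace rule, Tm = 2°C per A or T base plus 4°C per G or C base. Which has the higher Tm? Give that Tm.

Primer 2, 62°C

Primer 1: A+T=4, G+C=11 → Tm = 2(4)+4(11) = 52°C
Primer 2: A+T=9, G+C=11 → Tm = 2(9)+4(11) = 62°C
52°C vs 62°C → primer 2 is higher.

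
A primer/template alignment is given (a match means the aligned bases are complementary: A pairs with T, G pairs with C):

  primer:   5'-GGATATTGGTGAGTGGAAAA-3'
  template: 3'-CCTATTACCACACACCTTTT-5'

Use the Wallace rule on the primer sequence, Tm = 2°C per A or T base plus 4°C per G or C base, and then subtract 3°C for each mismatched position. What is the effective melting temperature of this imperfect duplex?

50°C

Primer base counts: A=7, T=5, G=8, C=0 → A+T=12, G+C=8
Perfect-match Tm = 2(12) + 4(8) = 24 + 32 = 56°C
Mismatches (positions where the bases are not complementary): 2 (at positions 6, 12)
Effective Tm = 56 − 2×3 = 56 − 6 = 50°C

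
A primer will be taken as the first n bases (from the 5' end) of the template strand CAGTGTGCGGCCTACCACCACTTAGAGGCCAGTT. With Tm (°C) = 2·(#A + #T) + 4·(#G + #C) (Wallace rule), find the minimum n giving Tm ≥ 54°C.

First 15 bases: CAGTGTGCGGCCTAC → Tm = 50°C (< 54°C)
First 16 bases: CAGTGTGCGGCCTACC → Tm = 54°C (≥ 54°C)
Each additional base adds 2°C (A/T) or 4°C (G/C), so Tm is non-decreasing in n; n = 16 is the first length to reach 54°C.

n = 16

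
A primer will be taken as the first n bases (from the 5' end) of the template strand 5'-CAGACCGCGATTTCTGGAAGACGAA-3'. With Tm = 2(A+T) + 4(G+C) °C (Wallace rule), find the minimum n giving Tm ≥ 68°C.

n = 22

First 21 bases: CAGACCGCGATTTCTGGAAGA → Tm = 64°C (< 68°C)
First 22 bases: CAGACCGCGATTTCTGGAAGAC → Tm = 68°C (≥ 68°C)
Since every base adds ≥2°C, Tm only increases with n, so the threshold is first crossed at n = 22.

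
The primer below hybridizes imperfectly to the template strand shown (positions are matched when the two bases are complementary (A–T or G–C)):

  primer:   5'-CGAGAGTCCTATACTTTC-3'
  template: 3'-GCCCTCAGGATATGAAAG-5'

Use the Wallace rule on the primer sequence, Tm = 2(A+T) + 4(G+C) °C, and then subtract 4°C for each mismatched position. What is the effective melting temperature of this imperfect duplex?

48°C

Primer base counts: A=4, T=6, G=3, C=5 → A+T=10, G+C=8
Perfect-match Tm = 2(10) + 4(8) = 20 + 32 = 52°C
Mismatches (positions where the bases are not complementary): 1 (at position 3)
Effective Tm = 52 − 1×4 = 52 − 4 = 48°C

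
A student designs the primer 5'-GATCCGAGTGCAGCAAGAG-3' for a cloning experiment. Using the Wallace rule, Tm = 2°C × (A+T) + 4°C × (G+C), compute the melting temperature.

C=4, G=7, T=2, A=6
A+T = 8, G+C = 11
Tm = 4·11 + 2·8 = 44 + 16 = 60°C

60°C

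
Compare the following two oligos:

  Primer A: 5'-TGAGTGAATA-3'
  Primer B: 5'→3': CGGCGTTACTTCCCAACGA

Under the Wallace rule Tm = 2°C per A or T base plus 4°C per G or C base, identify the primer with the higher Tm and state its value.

Primer B, 60°C

Primer A: A+T=7, G+C=3 → Tm = 2(7)+4(3) = 26°C
Primer B: A+T=8, G+C=11 → Tm = 2(8)+4(11) = 60°C
26°C vs 60°C → primer B is higher.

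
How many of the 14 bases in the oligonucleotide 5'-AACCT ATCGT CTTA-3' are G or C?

Counting bases: A=4, T=5, G=1, C=4
G+C = 1 + 4 = 5

5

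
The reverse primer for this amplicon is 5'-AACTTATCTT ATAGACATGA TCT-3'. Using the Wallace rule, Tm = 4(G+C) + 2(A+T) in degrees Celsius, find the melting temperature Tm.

58°C

C=4, A=8, T=9, G=2
AT pairs contribute 17, GC pairs contribute 6.
Tm = 2×17 + 4×6 = 58°C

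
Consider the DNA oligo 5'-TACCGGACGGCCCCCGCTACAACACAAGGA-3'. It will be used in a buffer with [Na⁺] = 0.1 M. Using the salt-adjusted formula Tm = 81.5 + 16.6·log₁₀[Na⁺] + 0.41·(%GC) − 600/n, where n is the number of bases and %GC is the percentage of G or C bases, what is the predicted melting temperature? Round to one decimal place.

Length n = 30. Base counts: A=9, T=2, G=7, C=12
G+C = 19, so %GC = 19/30 × 100 = 63.333%
Salt term: 16.6 × (-1) = -16.6
GC term: 0.41 × 63.333 = 25.967; length term: −600/30 = −20
Tm = 81.5 + (-16.6) + 25.967 − 20 = 70.867 → 70.9°C

70.9°C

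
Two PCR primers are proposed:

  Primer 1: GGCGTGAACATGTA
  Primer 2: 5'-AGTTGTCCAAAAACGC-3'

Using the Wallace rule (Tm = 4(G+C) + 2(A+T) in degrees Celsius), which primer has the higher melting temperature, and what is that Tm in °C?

Primer 2, 46°C

Primer 1: A+T=7, G+C=7 → Tm = 2(7)+4(7) = 42°C
Primer 2: A+T=9, G+C=7 → Tm = 2(9)+4(7) = 46°C
42°C vs 46°C → primer 2 is higher.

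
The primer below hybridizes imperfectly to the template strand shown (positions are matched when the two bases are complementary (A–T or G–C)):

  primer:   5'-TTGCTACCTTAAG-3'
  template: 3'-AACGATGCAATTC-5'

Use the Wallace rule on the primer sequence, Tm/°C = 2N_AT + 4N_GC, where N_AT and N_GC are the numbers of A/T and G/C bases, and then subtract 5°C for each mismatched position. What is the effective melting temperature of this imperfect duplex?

Primer base counts: A=3, T=5, G=2, C=3 → A+T=8, G+C=5
Perfect-match Tm = 2(8) + 4(5) = 16 + 20 = 36°C
Mismatches (positions where the bases are not complementary): 1 (at position 8)
Effective Tm = 36 − 1×5 = 36 − 5 = 31°C

31°C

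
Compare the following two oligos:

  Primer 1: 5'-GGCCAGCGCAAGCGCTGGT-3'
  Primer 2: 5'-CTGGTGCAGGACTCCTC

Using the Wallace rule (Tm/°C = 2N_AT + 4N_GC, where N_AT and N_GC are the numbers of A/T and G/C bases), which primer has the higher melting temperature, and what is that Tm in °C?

Primer 1: A+T=5, G+C=14 → Tm = 2(5)+4(14) = 66°C
Primer 2: A+T=6, G+C=11 → Tm = 2(6)+4(11) = 56°C
66°C vs 56°C → primer 1 is higher.

Primer 1, 66°C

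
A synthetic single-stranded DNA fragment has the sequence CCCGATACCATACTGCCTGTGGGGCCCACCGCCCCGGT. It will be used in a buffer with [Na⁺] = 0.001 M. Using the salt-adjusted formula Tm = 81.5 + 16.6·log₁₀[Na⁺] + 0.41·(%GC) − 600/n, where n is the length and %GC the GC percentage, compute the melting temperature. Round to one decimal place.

45.0°C

Length n = 38. Counting bases: A=5, C=17, G=10, T=6
G+C = 27, so %GC = 27/38 × 100 = 71.053%
Salt term: 16.6 × (-3) = -49.8
GC term: 0.41 × 71.053 = 29.132; length term: −600/38 = −15.789
Tm = 81.5 + (-49.8) + 29.132 − 15.789 = 45.043 → 45.0°C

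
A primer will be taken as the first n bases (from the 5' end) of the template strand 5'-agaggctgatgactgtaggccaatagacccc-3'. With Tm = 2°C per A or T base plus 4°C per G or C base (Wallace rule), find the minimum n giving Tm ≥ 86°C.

n = 29

First 28 bases: AGAGGCTGATGACTGTAGGCCAATAGAC → Tm = 84°C (< 86°C)
First 29 bases: AGAGGCTGATGACTGTAGGCCAATAGACC → Tm = 88°C (≥ 86°C)
Each additional base adds 2°C (A/T) or 4°C (G/C), so Tm is non-decreasing in n; n = 29 is the first length to reach 86°C.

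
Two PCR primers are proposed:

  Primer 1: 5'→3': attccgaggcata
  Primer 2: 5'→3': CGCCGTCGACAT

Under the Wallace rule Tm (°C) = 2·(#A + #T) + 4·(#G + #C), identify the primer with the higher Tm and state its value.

Primer 2, 40°C

Primer 1: A+T=7, G+C=6 → Tm = 2(7)+4(6) = 38°C
Primer 2: A+T=4, G+C=8 → Tm = 2(4)+4(8) = 40°C
38°C vs 40°C → primer 2 is higher.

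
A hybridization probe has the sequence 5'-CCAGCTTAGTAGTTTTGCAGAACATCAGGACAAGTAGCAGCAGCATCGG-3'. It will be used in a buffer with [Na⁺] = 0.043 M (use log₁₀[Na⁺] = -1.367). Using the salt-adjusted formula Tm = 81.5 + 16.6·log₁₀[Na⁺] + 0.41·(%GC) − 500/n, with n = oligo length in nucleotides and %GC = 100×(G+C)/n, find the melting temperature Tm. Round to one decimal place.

68.7°C

Length n = 49. A=15, T=10, G=13, C=11
G+C = 24, so %GC = 24/49 × 100 = 48.98%
Salt term: 16.6 × (-1.367) = -22.692
GC term: 0.41 × 48.98 = 20.082; length term: −500/49 = −10.204
Tm = 81.5 + (-22.692) + 20.082 − 10.204 = 68.686 → 68.7°C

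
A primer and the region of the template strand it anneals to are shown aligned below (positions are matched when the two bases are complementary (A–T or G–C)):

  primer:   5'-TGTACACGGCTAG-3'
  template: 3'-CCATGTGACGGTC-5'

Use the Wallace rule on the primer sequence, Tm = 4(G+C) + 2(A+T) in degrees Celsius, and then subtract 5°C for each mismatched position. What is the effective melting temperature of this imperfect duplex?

25°C

Primer base counts: A=3, T=3, G=4, C=3 → A+T=6, G+C=7
Perfect-match Tm = 2(6) + 4(7) = 12 + 28 = 40°C
Mismatches (positions where the bases are not complementary): 3 (at positions 1, 8, 11)
Effective Tm = 40 − 3×5 = 40 − 15 = 25°C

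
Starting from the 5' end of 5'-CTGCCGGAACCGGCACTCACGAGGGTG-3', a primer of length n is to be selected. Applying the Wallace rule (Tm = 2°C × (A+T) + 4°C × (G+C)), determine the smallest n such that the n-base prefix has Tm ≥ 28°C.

First 7 bases: CTGCCGG → Tm = 26°C (< 28°C)
First 8 bases: CTGCCGGA → Tm = 28°C (≥ 28°C)
Each additional base adds 2°C (A/T) or 4°C (G/C), so Tm is non-decreasing in n; n = 8 is the first length to reach 28°C.

n = 8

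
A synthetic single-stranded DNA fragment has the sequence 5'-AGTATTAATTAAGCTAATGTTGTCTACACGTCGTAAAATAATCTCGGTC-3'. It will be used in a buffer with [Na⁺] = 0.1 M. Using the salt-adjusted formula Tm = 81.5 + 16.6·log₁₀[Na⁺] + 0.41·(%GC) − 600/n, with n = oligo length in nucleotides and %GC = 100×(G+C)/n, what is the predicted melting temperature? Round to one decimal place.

66.0°C

Length n = 49. Base counts: C=8, T=17, A=16, G=8
G+C = 16, so %GC = 16/49 × 100 = 32.653%
Salt term: 16.6 × (-1) = -16.6
GC term: 0.41 × 32.653 = 13.388; length term: −600/49 = −12.245
Tm = 81.5 + (-16.6) + 13.388 − 12.245 = 66.043 → 66.0°C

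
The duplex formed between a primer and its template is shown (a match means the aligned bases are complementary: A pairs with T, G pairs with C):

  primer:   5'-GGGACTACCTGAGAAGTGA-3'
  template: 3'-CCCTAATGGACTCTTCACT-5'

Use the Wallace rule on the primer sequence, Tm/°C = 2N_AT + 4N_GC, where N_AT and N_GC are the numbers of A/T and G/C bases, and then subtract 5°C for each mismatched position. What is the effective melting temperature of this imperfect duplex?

53°C

Primer base counts: A=6, T=3, G=7, C=3 → A+T=9, G+C=10
Perfect-match Tm = 2(9) + 4(10) = 18 + 40 = 58°C
Mismatches (positions where the bases are not complementary): 1 (at position 5)
Effective Tm = 58 − 1×5 = 58 − 5 = 53°C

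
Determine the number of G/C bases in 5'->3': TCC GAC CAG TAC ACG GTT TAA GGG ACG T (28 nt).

15

Scanning the sequence gives A=7, G=8, T=6, C=7.
Total G or C: 8 + 7 = 15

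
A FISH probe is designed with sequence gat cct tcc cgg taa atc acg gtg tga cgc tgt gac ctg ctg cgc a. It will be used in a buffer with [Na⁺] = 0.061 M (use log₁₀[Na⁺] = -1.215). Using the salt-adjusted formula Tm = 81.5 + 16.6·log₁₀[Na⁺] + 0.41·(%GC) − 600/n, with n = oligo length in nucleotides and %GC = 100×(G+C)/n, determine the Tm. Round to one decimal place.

Length n = 46. Scanning the sequence gives G=13, A=8, T=11, C=14.
G+C = 27, so %GC = 27/46 × 100 = 58.696%
Salt term: 16.6 × (-1.215) = -20.169
GC term: 0.41 × 58.696 = 24.065; length term: −600/46 = −13.043
Tm = 81.5 + (-20.169) + 24.065 − 13.043 = 72.353 → 72.4°C

72.4°C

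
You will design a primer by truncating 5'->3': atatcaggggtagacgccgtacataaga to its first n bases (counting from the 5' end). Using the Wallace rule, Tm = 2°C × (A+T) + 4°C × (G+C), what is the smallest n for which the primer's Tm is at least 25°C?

First 8 bases: ATATCAGG → Tm = 22°C (< 25°C)
First 9 bases: ATATCAGGG → Tm = 26°C (≥ 25°C)
Since every base adds ≥2°C, Tm only increases with n, so the threshold is first crossed at n = 9.

n = 9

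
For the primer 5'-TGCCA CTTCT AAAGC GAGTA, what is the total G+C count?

T=5, C=5, G=4, A=6
Total G or C: 4 + 5 = 9

9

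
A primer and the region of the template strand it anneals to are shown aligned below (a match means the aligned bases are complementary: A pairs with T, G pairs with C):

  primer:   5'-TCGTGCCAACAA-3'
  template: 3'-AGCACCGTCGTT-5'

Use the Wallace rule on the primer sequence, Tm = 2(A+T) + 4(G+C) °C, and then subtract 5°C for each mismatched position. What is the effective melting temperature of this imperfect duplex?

Primer base counts: A=4, T=2, G=2, C=4 → A+T=6, G+C=6
Perfect-match Tm = 2(6) + 4(6) = 12 + 24 = 36°C
Mismatches (positions where the bases are not complementary): 2 (at positions 6, 9)
Effective Tm = 36 − 2×5 = 36 − 10 = 26°C

26°C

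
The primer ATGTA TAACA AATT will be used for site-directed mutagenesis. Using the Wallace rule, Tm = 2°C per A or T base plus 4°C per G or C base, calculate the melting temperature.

Scanning the sequence gives C=1, T=5, G=1, A=7.
A+T = 12, G+C = 2
Tm = 2(12) + 4(2) = 24 + 8 = 32°C

32°C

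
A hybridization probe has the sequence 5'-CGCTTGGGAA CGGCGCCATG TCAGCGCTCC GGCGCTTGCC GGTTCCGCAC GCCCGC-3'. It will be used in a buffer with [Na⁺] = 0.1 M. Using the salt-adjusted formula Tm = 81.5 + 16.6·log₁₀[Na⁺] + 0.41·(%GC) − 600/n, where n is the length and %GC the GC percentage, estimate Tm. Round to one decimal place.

84.9°C

Length n = 56. C=23, G=19, T=9, A=5
G+C = 42, so %GC = 42/56 × 100 = 75%
Salt term: 16.6 × (-1) = -16.6
GC term: 0.41 × 75 = 30.75; length term: −600/56 = −10.714
Tm = 81.5 + (-16.6) + 30.75 − 10.714 = 84.936 → 84.9°C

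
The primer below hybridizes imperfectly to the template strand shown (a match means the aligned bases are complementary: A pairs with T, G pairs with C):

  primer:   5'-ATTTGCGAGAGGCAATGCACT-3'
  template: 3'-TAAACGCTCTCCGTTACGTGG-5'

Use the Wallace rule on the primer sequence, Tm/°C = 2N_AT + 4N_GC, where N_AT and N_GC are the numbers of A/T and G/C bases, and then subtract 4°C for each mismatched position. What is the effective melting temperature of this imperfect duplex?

58°C

Primer base counts: A=6, T=5, G=6, C=4 → A+T=11, G+C=10
Perfect-match Tm = 2(11) + 4(10) = 22 + 40 = 62°C
Mismatches (positions where the bases are not complementary): 1 (at position 21)
Effective Tm = 62 − 1×4 = 62 − 4 = 58°C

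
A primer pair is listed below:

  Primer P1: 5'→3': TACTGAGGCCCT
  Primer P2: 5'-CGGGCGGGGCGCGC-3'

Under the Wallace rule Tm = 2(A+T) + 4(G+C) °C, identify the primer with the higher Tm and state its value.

Primer P1: A+T=5, G+C=7 → Tm = 2(5)+4(7) = 38°C
Primer P2: A+T=0, G+C=14 → Tm = 2(0)+4(14) = 56°C
38°C vs 56°C → primer P2 is higher.

Primer P2, 56°C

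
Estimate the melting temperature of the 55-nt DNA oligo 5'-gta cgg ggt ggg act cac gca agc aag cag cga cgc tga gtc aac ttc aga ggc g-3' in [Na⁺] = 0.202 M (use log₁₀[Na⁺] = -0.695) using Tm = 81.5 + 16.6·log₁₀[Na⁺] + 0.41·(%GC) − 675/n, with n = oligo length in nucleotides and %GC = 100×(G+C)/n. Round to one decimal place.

83.0°C

Length n = 55. Base counts: A=14, G=20, C=14, T=7
G+C = 34, so %GC = 34/55 × 100 = 61.818%
Salt term: 16.6 × (-0.695) = -11.537
GC term: 0.41 × 61.818 = 25.345; length term: −675/55 = −12.273
Tm = 81.5 + (-11.537) + 25.345 − 12.273 = 83.035 → 83.0°C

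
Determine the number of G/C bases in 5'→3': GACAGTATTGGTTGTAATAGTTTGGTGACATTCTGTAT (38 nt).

Base counts: A=9, C=3, T=16, G=10
Total G or C: 10 + 3 = 13

13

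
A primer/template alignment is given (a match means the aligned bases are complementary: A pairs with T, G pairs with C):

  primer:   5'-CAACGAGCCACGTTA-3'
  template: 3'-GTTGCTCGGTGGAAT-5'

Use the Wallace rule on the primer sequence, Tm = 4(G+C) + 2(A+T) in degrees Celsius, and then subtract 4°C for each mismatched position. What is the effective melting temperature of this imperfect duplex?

42°C

Primer base counts: A=5, T=2, G=3, C=5 → A+T=7, G+C=8
Perfect-match Tm = 2(7) + 4(8) = 14 + 32 = 46°C
Mismatches (positions where the bases are not complementary): 1 (at position 12)
Effective Tm = 46 − 1×4 = 46 − 4 = 42°C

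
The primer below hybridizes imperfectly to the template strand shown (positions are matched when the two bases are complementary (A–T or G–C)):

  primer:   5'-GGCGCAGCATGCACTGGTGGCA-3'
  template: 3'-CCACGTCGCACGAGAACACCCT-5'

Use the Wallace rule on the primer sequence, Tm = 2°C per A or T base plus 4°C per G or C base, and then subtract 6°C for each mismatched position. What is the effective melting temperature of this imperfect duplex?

Primer base counts: A=4, T=3, G=9, C=6 → A+T=7, G+C=15
Perfect-match Tm = 2(7) + 4(15) = 14 + 60 = 74°C
Mismatches (positions where the bases are not complementary): 5 (at positions 3, 9, 13, 16, 21)
Effective Tm = 74 − 5×6 = 74 − 30 = 44°C

44°C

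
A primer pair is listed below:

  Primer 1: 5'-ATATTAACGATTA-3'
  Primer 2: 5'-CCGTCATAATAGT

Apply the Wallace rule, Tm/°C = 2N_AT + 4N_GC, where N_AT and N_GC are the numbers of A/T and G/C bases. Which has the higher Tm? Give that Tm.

Primer 1: A+T=11, G+C=2 → Tm = 2(11)+4(2) = 30°C
Primer 2: A+T=8, G+C=5 → Tm = 2(8)+4(5) = 36°C
30°C vs 36°C → primer 2 is higher.

Primer 2, 36°C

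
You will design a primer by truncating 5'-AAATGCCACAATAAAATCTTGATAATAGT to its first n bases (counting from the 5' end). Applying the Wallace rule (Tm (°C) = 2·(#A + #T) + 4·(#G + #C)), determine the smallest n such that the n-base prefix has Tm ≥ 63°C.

First 25 bases: AAATGCCACAATAAAATCTTGATAA → Tm = 62°C (< 63°C)
First 26 bases: AAATGCCACAATAAAATCTTGATAAT → Tm = 64°C (≥ 63°C)
Since every base adds ≥2°C, Tm only increases with n, so the threshold is first crossed at n = 26.

n = 26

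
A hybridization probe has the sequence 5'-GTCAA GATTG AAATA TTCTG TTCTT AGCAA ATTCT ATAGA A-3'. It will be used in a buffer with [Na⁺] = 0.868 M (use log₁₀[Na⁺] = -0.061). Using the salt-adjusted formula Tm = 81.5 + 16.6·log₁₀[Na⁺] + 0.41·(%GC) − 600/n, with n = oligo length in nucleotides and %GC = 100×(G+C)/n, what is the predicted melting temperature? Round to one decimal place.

76.9°C

Length n = 41. T=15, A=15, G=6, C=5
G+C = 11, so %GC = 11/41 × 100 = 26.829%
Salt term: 16.6 × (-0.061) = -1.013
GC term: 0.41 × 26.829 = 11; length term: −600/41 = −14.634
Tm = 81.5 + (-1.013) + 11 − 14.634 = 76.853 → 76.9°C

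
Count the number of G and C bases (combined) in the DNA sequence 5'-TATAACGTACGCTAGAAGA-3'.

T=4, A=8, C=3, G=4
G+C = 4 + 3 = 7

7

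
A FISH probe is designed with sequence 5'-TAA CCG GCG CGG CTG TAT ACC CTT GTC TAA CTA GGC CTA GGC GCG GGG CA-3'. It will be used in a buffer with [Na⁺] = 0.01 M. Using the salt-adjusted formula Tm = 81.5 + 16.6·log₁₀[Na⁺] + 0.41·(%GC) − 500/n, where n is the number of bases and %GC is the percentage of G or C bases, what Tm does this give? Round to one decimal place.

Length n = 50. Counting bases: G=16, T=10, C=15, A=9
G+C = 31, so %GC = 31/50 × 100 = 62%
Salt term: 16.6 × (-2) = -33.2
GC term: 0.41 × 62 = 25.42; length term: −500/50 = −10
Tm = 81.5 + (-33.2) + 25.42 − 10 = 63.72 → 63.7°C

63.7°C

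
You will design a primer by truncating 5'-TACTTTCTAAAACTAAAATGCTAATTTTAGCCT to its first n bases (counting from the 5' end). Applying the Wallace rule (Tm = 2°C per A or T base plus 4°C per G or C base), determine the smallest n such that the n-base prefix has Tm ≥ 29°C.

First 12 bases: TACTTTCTAAAA → Tm = 28°C (< 29°C)
First 13 bases: TACTTTCTAAAAC → Tm = 32°C (≥ 29°C)
Each additional base adds 2°C (A/T) or 4°C (G/C), so Tm is non-decreasing in n; n = 13 is the first length to reach 29°C.

n = 13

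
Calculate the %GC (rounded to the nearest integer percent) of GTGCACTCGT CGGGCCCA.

72%

Scanning the sequence gives A=2, T=3, G=6, C=7.
G+C = 6 + 7 = 13 out of 18 bases
%GC = 13/18 × 100 = 72.22% ≈ 72%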